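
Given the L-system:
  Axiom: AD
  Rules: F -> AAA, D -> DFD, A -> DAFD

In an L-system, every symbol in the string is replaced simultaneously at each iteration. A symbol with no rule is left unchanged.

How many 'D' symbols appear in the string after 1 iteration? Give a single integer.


Step 0: AD  (1 'D')
Step 1: DAFDDFD  (4 'D')

Answer: 4


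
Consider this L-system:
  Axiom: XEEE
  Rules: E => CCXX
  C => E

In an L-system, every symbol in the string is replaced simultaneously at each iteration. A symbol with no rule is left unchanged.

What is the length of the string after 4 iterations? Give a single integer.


Step 0: length = 4
Step 1: length = 13
Step 2: length = 13
Step 3: length = 31
Step 4: length = 31

Answer: 31


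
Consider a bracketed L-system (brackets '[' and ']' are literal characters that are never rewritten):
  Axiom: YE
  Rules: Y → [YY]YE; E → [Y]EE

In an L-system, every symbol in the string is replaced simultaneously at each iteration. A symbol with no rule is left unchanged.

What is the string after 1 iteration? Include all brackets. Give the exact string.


Answer: [YY]YE[Y]EE

Derivation:
Step 0: YE
Step 1: [YY]YE[Y]EE


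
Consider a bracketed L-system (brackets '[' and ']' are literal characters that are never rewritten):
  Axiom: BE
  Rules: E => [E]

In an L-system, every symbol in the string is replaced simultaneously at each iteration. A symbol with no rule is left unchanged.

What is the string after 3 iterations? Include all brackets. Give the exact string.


Answer: B[[[E]]]

Derivation:
Step 0: BE
Step 1: B[E]
Step 2: B[[E]]
Step 3: B[[[E]]]


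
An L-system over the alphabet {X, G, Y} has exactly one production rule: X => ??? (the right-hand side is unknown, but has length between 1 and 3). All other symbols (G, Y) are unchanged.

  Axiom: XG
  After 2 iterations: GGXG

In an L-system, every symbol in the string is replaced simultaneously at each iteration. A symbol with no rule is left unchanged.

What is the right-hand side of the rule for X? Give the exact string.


Trying X => GX:
  Step 0: XG
  Step 1: GXG
  Step 2: GGXG
Matches the given result.

Answer: GX


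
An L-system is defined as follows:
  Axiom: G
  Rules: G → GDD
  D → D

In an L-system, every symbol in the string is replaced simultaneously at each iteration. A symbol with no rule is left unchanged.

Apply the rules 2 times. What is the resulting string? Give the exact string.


Step 0: G
Step 1: GDD
Step 2: GDDDD

Answer: GDDDD


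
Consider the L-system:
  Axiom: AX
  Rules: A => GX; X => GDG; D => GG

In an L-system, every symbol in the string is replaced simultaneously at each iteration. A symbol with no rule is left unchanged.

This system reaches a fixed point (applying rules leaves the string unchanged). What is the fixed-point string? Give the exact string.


Step 0: AX
Step 1: GXGDG
Step 2: GGDGGGGG
Step 3: GGGGGGGGG
Step 4: GGGGGGGGG  (unchanged — fixed point at step 3)

Answer: GGGGGGGGG


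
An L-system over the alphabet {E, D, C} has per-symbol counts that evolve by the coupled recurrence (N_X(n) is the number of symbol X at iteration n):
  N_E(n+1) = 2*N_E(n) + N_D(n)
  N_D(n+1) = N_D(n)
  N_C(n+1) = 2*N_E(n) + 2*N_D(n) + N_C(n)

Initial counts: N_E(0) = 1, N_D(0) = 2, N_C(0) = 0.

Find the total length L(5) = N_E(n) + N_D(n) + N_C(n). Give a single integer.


Answer: 282

Derivation:
Step 0: N_E=1, N_D=2, N_C=0, L=3
Step 1: N_E=4, N_D=2, N_C=6, L=12
Step 2: N_E=10, N_D=2, N_C=18, L=30
Step 3: N_E=22, N_D=2, N_C=42, L=66
Step 4: N_E=46, N_D=2, N_C=90, L=138
Step 5: N_E=94, N_D=2, N_C=186, L=282


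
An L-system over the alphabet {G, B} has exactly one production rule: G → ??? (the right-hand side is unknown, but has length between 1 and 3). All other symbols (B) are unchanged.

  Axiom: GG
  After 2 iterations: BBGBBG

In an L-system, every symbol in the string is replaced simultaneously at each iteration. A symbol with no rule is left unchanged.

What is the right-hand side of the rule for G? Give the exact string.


Trying G → BG:
  Step 0: GG
  Step 1: BGBG
  Step 2: BBGBBG
Matches the given result.

Answer: BG


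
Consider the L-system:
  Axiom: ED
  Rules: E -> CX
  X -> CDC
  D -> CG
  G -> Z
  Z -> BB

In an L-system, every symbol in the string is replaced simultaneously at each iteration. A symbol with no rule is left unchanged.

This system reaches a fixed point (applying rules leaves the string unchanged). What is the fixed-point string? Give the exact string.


Answer: CCCBBCCBB

Derivation:
Step 0: ED
Step 1: CXCG
Step 2: CCDCCZ
Step 3: CCCGCCBB
Step 4: CCCZCCBB
Step 5: CCCBBCCBB
Step 6: CCCBBCCBB  (unchanged — fixed point at step 5)


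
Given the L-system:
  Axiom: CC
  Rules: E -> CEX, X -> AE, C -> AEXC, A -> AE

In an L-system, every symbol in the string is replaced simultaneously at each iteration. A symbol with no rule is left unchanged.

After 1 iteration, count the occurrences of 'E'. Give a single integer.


Step 0: CC  (0 'E')
Step 1: AEXCAEXC  (2 'E')

Answer: 2


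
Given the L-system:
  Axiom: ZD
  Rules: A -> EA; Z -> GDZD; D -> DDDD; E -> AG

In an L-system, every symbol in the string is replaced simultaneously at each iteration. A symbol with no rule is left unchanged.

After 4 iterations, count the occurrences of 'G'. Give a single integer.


Step 0: ZD  (0 'G')
Step 1: GDZDDDDD  (1 'G')
Step 2: GDDDDGDZDDDDDDDDDDDDDDDDDDDDD  (2 'G')
Step 3: GDDDDDDDDDDDDDDDDGDDDDGDZDDDDDDDDDDDDDDDDDDDDDDDDDDDDDDDDDDDDDDDDDDDDDDDDDDDDDDDDDDDDDDDDDDDDDDDDDDDDDDDDDDDDD  (3 'G')
Step 4: GDDDDDDDDDDDDDDDDDDDDDDDDDDDDDDDDDDDDDDDDDDDDDDDDDDDDDDDDDDDDDDDDGDDDDDDDDDDDDDDDDGDDDDGDZDDDDDDDDDDDDDDDDDDDDDDDDDDDDDDDDDDDDDDDDDDDDDDDDDDDDDDDDDDDDDDDDDDDDDDDDDDDDDDDDDDDDDDDDDDDDDDDDDDDDDDDDDDDDDDDDDDDDDDDDDDDDDDDDDDDDDDDDDDDDDDDDDDDDDDDDDDDDDDDDDDDDDDDDDDDDDDDDDDDDDDDDDDDDDDDDDDDDDDDDDDDDDDDDDDDDDDDDDDDDDDDDDDDDDDDDDDDDDDDDDDDDDDDDDDDDDDDDDDDDDDDDDDDDDDDDDDDDDDDDDDDDDDDDDDDDDDDDDDDDDDDDDDDDDDDDDDDDDDDDDDDDDDDDDDDDDDDDDDDDD  (4 'G')

Answer: 4


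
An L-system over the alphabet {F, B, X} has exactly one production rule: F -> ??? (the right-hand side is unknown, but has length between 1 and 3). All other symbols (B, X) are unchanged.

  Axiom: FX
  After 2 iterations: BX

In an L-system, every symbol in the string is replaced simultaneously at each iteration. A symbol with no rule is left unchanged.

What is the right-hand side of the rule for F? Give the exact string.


Answer: B

Derivation:
Trying F -> B:
  Step 0: FX
  Step 1: BX
  Step 2: BX
Matches the given result.


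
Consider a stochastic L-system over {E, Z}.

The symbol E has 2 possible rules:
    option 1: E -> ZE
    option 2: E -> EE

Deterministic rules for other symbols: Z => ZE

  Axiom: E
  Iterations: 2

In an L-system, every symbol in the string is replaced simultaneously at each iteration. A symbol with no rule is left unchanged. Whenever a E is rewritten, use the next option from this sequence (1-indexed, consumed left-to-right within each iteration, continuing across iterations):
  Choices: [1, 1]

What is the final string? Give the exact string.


Answer: ZEZE

Derivation:
Step 0: E
Step 1: ZE  (used choices [1])
Step 2: ZEZE  (used choices [1])


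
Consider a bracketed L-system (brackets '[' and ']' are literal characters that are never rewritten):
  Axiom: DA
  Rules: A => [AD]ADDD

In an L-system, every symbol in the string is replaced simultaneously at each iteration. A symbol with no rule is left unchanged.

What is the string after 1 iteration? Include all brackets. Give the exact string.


Step 0: DA
Step 1: D[AD]ADDD

Answer: D[AD]ADDD


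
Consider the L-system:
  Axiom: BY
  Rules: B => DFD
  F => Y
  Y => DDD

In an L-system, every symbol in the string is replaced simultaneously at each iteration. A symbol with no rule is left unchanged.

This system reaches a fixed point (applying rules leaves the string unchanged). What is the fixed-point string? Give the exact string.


Step 0: BY
Step 1: DFDDDD
Step 2: DYDDDD
Step 3: DDDDDDDD
Step 4: DDDDDDDD  (unchanged — fixed point at step 3)

Answer: DDDDDDDD


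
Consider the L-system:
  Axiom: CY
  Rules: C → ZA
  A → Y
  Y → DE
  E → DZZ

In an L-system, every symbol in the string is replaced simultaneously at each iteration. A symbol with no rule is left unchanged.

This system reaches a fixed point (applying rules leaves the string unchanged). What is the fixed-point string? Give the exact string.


Step 0: CY
Step 1: ZADE
Step 2: ZYDDZZ
Step 3: ZDEDDZZ
Step 4: ZDDZZDDZZ
Step 5: ZDDZZDDZZ  (unchanged — fixed point at step 4)

Answer: ZDDZZDDZZ


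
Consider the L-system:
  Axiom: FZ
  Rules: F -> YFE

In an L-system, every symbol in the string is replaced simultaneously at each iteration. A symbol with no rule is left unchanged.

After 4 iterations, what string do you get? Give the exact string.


Step 0: FZ
Step 1: YFEZ
Step 2: YYFEEZ
Step 3: YYYFEEEZ
Step 4: YYYYFEEEEZ

Answer: YYYYFEEEEZ


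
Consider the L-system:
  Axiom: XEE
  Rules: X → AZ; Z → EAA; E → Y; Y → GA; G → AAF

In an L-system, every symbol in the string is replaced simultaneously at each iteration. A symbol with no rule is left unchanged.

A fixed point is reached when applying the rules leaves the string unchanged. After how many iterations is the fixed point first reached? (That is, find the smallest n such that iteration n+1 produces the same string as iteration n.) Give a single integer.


Answer: 5

Derivation:
Step 0: XEE
Step 1: AZYY
Step 2: AEAAGAGA
Step 3: AYAAAAFAAAFA
Step 4: AGAAAAAFAAAFA
Step 5: AAAFAAAAAFAAAFA
Step 6: AAAFAAAAAFAAAFA  (unchanged — fixed point at step 5)


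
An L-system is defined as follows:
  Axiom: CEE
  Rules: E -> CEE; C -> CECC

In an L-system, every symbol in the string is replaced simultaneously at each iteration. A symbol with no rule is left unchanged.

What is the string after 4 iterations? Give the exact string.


Answer: CECCCEECECCCECCCECCCEECEECECCCEECECCCECCCECCCEECECCCECCCECCCEECECCCECCCECCCEECEECECCCEECEECECCCEECECCCECCCECCCEECEECECCCEECECCCECCCECCCEECECCCECCCECCCEECECCCECCCECCCEECEECECCCEECECCCECCCECCCEECECCCECCCECCCEECECCCECCCECCCEECEECECCCEECECCCECCCECCCEECECCCECCCECCCEECECCCECCCECCCEECEECECCCEECEECECCCEECECCCECCCECCCEECEECECCCEECEECECCCEECECCCECCCECCCEECEECECCCEECECCCECCCECCCEECECCCECCCECCCEECECCCECCCECCCEECEECECCCEECEECECCCEECECCCECCCECCCEECEECECCCEECEE

Derivation:
Step 0: CEE
Step 1: CECCCEECEE
Step 2: CECCCEECECCCECCCECCCEECEECECCCEECEE
Step 3: CECCCEECECCCECCCECCCEECEECECCCEECECCCECCCECCCEECECCCECCCECCCEECECCCECCCECCCEECEECECCCEECEECECCCEECECCCECCCECCCEECEECECCCEECEE
Step 4: CECCCEECECCCECCCECCCEECEECECCCEECECCCECCCECCCEECECCCECCCECCCEECECCCECCCECCCEECEECECCCEECEECECCCEECECCCECCCECCCEECEECECCCEECECCCECCCECCCEECECCCECCCECCCEECECCCECCCECCCEECEECECCCEECECCCECCCECCCEECECCCECCCECCCEECECCCECCCECCCEECEECECCCEECECCCECCCECCCEECECCCECCCECCCEECECCCECCCECCCEECEECECCCEECEECECCCEECECCCECCCECCCEECEECECCCEECEECECCCEECECCCECCCECCCEECEECECCCEECECCCECCCECCCEECECCCECCCECCCEECECCCECCCECCCEECEECECCCEECEECECCCEECECCCECCCECCCEECEECECCCEECEE


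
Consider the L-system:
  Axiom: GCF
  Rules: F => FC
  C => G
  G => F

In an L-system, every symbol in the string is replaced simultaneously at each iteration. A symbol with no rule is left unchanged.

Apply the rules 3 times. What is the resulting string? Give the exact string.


Step 0: GCF
Step 1: FGFC
Step 2: FCFFCG
Step 3: FCGFCFCGF

Answer: FCGFCFCGF


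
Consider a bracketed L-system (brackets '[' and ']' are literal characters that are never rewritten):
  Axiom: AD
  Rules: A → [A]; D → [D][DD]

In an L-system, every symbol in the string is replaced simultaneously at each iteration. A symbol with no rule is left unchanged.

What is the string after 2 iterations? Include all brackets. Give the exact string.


Answer: [[A]][[D][DD]][[D][DD][D][DD]]

Derivation:
Step 0: AD
Step 1: [A][D][DD]
Step 2: [[A]][[D][DD]][[D][DD][D][DD]]


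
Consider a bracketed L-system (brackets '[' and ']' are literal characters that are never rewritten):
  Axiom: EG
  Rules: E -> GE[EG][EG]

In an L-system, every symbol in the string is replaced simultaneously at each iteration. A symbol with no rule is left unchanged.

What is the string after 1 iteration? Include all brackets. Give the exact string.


Answer: GE[EG][EG]G

Derivation:
Step 0: EG
Step 1: GE[EG][EG]G


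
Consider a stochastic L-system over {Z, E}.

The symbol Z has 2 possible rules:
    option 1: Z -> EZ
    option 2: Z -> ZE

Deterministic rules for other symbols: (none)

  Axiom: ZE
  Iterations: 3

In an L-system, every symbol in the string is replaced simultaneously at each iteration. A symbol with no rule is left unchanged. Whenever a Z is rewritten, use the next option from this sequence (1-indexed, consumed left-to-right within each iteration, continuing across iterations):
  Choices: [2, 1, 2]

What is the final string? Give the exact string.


Answer: EZEEE

Derivation:
Step 0: ZE
Step 1: ZEE  (used choices [2])
Step 2: EZEE  (used choices [1])
Step 3: EZEEE  (used choices [2])


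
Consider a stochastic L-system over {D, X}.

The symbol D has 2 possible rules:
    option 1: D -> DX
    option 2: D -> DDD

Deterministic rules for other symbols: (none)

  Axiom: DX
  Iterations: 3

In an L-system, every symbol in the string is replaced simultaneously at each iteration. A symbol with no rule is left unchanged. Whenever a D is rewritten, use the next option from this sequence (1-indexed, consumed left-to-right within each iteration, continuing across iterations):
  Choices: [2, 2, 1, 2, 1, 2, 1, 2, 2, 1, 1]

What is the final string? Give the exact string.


Step 0: DX
Step 1: DDDX  (used choices [2])
Step 2: DDDDXDDDX  (used choices [2, 1, 2])
Step 3: DXDDDDXDDDXDDDDXDXX  (used choices [1, 2, 1, 2, 2, 1, 1])

Answer: DXDDDDXDDDXDDDDXDXX


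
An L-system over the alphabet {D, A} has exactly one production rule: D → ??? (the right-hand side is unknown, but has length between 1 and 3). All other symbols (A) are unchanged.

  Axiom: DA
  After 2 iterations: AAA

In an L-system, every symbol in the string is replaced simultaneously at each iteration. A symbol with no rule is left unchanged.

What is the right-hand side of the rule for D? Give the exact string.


Trying D → AA:
  Step 0: DA
  Step 1: AAA
  Step 2: AAA
Matches the given result.

Answer: AA


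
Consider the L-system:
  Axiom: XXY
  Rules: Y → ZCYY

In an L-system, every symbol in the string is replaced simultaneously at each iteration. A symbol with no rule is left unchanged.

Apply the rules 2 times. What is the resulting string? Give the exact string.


Answer: XXZCZCYYZCYY

Derivation:
Step 0: XXY
Step 1: XXZCYY
Step 2: XXZCZCYYZCYY


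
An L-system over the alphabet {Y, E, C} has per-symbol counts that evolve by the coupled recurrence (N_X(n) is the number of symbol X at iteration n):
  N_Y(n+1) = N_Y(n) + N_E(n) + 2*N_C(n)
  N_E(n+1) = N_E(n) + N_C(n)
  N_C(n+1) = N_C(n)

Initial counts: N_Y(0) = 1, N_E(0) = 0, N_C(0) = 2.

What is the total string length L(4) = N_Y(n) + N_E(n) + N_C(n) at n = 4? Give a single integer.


Step 0: N_Y=1, N_E=0, N_C=2, L=3
Step 1: N_Y=5, N_E=2, N_C=2, L=9
Step 2: N_Y=11, N_E=4, N_C=2, L=17
Step 3: N_Y=19, N_E=6, N_C=2, L=27
Step 4: N_Y=29, N_E=8, N_C=2, L=39

Answer: 39


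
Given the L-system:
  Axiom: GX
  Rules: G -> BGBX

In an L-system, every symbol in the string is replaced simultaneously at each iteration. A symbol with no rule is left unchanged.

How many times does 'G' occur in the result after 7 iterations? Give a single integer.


Answer: 1

Derivation:
Step 0: GX  (1 'G')
Step 1: BGBXX  (1 'G')
Step 2: BBGBXBXX  (1 'G')
Step 3: BBBGBXBXBXX  (1 'G')
Step 4: BBBBGBXBXBXBXX  (1 'G')
Step 5: BBBBBGBXBXBXBXBXX  (1 'G')
Step 6: BBBBBBGBXBXBXBXBXBXX  (1 'G')
Step 7: BBBBBBBGBXBXBXBXBXBXBXX  (1 'G')


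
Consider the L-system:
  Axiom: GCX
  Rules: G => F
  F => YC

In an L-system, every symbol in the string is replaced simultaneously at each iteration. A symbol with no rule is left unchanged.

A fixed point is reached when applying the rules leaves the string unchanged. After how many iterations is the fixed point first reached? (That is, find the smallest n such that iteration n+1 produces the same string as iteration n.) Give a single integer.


Step 0: GCX
Step 1: FCX
Step 2: YCCX
Step 3: YCCX  (unchanged — fixed point at step 2)

Answer: 2


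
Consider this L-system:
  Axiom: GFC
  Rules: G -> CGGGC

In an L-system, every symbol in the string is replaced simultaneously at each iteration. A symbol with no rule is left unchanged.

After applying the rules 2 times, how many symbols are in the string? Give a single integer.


Answer: 19

Derivation:
Step 0: length = 3
Step 1: length = 7
Step 2: length = 19


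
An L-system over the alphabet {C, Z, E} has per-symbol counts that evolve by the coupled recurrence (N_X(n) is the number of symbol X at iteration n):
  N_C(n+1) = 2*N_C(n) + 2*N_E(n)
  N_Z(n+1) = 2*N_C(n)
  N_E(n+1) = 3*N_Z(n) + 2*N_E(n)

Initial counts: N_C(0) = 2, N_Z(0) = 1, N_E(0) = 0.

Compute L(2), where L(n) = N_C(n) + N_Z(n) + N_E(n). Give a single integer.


Step 0: N_C=2, N_Z=1, N_E=0, L=3
Step 1: N_C=4, N_Z=4, N_E=3, L=11
Step 2: N_C=14, N_Z=8, N_E=18, L=40

Answer: 40


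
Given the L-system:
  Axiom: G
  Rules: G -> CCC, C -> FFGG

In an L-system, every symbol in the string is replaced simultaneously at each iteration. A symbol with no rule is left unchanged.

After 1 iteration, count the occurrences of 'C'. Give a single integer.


Answer: 3

Derivation:
Step 0: G  (0 'C')
Step 1: CCC  (3 'C')


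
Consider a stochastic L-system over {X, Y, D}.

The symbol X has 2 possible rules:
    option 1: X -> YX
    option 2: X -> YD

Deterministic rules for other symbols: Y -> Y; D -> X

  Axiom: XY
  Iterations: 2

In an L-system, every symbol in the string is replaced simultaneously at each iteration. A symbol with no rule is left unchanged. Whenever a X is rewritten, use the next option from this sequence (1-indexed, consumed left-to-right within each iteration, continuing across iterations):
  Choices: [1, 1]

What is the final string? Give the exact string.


Answer: YYXY

Derivation:
Step 0: XY
Step 1: YXY  (used choices [1])
Step 2: YYXY  (used choices [1])


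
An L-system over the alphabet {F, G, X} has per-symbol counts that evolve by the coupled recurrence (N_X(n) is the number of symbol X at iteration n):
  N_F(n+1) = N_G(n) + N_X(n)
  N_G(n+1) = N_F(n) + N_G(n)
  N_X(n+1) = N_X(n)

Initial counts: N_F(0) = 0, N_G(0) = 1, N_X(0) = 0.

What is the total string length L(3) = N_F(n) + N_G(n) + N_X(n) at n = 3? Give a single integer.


Step 0: N_F=0, N_G=1, N_X=0, L=1
Step 1: N_F=1, N_G=1, N_X=0, L=2
Step 2: N_F=1, N_G=2, N_X=0, L=3
Step 3: N_F=2, N_G=3, N_X=0, L=5

Answer: 5


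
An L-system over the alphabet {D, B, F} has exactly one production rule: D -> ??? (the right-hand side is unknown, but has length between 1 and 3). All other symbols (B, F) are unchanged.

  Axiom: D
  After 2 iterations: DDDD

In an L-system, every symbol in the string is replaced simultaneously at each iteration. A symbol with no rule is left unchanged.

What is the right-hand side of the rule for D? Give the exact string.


Answer: DD

Derivation:
Trying D -> DD:
  Step 0: D
  Step 1: DD
  Step 2: DDDD
Matches the given result.


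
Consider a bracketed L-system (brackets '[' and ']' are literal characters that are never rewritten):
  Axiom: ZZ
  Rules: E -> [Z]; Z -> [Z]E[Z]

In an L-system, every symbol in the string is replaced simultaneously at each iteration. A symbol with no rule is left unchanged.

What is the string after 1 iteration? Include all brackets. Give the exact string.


Step 0: ZZ
Step 1: [Z]E[Z][Z]E[Z]

Answer: [Z]E[Z][Z]E[Z]


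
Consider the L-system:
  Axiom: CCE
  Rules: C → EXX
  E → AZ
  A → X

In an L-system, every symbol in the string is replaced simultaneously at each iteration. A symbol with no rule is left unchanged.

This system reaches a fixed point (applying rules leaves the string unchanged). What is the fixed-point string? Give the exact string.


Answer: XZXXXZXXXZ

Derivation:
Step 0: CCE
Step 1: EXXEXXAZ
Step 2: AZXXAZXXXZ
Step 3: XZXXXZXXXZ
Step 4: XZXXXZXXXZ  (unchanged — fixed point at step 3)


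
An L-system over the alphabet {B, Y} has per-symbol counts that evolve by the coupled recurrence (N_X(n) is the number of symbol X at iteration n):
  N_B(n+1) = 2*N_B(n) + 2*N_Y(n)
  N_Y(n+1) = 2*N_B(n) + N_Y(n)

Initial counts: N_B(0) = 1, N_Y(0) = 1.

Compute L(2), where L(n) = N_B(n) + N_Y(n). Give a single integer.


Answer: 25

Derivation:
Step 0: N_B=1, N_Y=1, L=2
Step 1: N_B=4, N_Y=3, L=7
Step 2: N_B=14, N_Y=11, L=25


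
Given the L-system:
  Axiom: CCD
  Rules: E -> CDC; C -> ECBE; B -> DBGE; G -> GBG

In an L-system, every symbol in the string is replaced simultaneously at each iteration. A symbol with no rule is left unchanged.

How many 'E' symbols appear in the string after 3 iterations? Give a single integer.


Step 0: CCD  (0 'E')
Step 1: ECBEECBED  (4 'E')
Step 2: CDCECBEDBGECDCCDCECBEDBGECDCD  (6 'E')
Step 3: ECBEDECBECDCECBEDBGECDCDDBGEGBGCDCECBEDECBEECBEDECBECDCECBEDBGECDCDDBGEGBGCDCECBEDECBED  (24 'E')

Answer: 24


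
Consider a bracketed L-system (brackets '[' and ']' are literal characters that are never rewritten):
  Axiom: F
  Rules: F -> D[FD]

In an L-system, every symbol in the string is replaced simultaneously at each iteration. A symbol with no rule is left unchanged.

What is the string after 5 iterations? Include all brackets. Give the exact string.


Step 0: F
Step 1: D[FD]
Step 2: D[D[FD]D]
Step 3: D[D[D[FD]D]D]
Step 4: D[D[D[D[FD]D]D]D]
Step 5: D[D[D[D[D[FD]D]D]D]D]

Answer: D[D[D[D[D[FD]D]D]D]D]


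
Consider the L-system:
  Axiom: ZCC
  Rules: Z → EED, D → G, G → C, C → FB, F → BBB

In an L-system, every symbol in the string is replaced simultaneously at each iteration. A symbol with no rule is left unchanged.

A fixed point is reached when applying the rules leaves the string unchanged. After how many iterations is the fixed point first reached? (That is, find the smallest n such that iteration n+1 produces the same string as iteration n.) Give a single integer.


Step 0: ZCC
Step 1: EEDFBFB
Step 2: EEGBBBBBBBB
Step 3: EECBBBBBBBB
Step 4: EEFBBBBBBBBB
Step 5: EEBBBBBBBBBBBB
Step 6: EEBBBBBBBBBBBB  (unchanged — fixed point at step 5)

Answer: 5


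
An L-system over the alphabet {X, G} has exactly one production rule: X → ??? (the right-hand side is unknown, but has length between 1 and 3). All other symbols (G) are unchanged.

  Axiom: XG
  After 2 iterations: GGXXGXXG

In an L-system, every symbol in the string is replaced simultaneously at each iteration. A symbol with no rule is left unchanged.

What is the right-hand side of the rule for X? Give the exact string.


Trying X → GXX:
  Step 0: XG
  Step 1: GXXG
  Step 2: GGXXGXXG
Matches the given result.

Answer: GXX


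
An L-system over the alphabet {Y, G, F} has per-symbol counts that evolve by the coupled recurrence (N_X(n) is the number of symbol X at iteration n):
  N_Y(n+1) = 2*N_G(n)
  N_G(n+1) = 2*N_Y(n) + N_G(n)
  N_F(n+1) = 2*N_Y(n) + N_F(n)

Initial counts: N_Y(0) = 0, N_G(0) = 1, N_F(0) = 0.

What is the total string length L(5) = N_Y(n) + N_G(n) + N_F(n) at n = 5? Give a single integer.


Step 0: N_Y=0, N_G=1, N_F=0, L=1
Step 1: N_Y=2, N_G=1, N_F=0, L=3
Step 2: N_Y=2, N_G=5, N_F=4, L=11
Step 3: N_Y=10, N_G=9, N_F=8, L=27
Step 4: N_Y=18, N_G=29, N_F=28, L=75
Step 5: N_Y=58, N_G=65, N_F=64, L=187

Answer: 187


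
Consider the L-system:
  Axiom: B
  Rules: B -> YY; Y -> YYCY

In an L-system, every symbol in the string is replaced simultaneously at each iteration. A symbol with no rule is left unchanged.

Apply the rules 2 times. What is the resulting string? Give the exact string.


Step 0: B
Step 1: YY
Step 2: YYCYYYCY

Answer: YYCYYYCY


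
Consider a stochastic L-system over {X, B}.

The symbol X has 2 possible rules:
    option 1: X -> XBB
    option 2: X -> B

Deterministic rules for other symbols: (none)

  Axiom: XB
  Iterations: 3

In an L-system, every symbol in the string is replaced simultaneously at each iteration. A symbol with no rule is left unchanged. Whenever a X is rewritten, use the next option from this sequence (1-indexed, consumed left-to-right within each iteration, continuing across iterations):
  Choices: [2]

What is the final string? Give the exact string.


Step 0: XB
Step 1: BB  (used choices [2])
Step 2: BB  (used choices [])
Step 3: BB  (used choices [])

Answer: BB


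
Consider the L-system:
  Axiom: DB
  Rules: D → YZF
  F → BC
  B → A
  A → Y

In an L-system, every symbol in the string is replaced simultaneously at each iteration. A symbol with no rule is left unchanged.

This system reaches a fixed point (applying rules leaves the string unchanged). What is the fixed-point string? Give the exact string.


Step 0: DB
Step 1: YZFA
Step 2: YZBCY
Step 3: YZACY
Step 4: YZYCY
Step 5: YZYCY  (unchanged — fixed point at step 4)

Answer: YZYCY


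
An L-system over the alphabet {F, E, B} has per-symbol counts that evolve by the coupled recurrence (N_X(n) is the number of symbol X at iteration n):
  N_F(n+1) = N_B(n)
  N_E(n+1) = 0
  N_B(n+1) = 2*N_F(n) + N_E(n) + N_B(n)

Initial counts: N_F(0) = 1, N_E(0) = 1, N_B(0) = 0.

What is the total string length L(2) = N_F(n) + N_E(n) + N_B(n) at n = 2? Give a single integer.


Answer: 6

Derivation:
Step 0: N_F=1, N_E=1, N_B=0, L=2
Step 1: N_F=0, N_E=0, N_B=3, L=3
Step 2: N_F=3, N_E=0, N_B=3, L=6


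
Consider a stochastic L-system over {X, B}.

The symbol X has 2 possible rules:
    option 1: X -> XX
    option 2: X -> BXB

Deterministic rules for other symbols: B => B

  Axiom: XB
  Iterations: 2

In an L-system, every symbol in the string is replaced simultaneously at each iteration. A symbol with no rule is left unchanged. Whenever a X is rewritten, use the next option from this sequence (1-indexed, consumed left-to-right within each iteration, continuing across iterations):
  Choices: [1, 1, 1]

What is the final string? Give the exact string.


Answer: XXXXB

Derivation:
Step 0: XB
Step 1: XXB  (used choices [1])
Step 2: XXXXB  (used choices [1, 1])


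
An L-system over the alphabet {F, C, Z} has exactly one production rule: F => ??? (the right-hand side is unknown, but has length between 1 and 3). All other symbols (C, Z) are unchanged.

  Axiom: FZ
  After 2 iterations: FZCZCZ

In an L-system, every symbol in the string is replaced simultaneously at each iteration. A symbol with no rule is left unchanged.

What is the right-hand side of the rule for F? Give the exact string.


Trying F => FZC:
  Step 0: FZ
  Step 1: FZCZ
  Step 2: FZCZCZ
Matches the given result.

Answer: FZC


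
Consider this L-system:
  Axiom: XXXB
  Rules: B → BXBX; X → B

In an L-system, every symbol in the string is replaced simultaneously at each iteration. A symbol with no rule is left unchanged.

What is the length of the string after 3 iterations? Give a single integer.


Step 0: length = 4
Step 1: length = 7
Step 2: length = 22
Step 3: length = 58

Answer: 58


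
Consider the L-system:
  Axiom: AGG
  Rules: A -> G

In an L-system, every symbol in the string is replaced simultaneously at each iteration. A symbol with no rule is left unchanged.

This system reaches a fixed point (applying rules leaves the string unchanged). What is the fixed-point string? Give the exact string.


Answer: GGG

Derivation:
Step 0: AGG
Step 1: GGG
Step 2: GGG  (unchanged — fixed point at step 1)


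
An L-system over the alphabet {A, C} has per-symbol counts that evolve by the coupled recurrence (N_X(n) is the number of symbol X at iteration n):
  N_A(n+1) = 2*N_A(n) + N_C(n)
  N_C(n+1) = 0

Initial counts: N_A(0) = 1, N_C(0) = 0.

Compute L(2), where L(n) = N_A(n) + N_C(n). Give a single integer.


Step 0: N_A=1, N_C=0, L=1
Step 1: N_A=2, N_C=0, L=2
Step 2: N_A=4, N_C=0, L=4

Answer: 4


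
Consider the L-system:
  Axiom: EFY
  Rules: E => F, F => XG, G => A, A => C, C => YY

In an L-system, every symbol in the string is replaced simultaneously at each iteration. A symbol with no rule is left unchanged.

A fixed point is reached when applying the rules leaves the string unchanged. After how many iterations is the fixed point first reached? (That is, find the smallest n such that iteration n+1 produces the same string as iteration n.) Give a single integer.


Answer: 5

Derivation:
Step 0: EFY
Step 1: FXGY
Step 2: XGXAY
Step 3: XAXCY
Step 4: XCXYYY
Step 5: XYYXYYY
Step 6: XYYXYYY  (unchanged — fixed point at step 5)


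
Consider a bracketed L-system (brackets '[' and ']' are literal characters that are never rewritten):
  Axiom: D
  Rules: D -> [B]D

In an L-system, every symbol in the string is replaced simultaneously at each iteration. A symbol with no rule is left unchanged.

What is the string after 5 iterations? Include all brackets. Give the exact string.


Step 0: D
Step 1: [B]D
Step 2: [B][B]D
Step 3: [B][B][B]D
Step 4: [B][B][B][B]D
Step 5: [B][B][B][B][B]D

Answer: [B][B][B][B][B]D


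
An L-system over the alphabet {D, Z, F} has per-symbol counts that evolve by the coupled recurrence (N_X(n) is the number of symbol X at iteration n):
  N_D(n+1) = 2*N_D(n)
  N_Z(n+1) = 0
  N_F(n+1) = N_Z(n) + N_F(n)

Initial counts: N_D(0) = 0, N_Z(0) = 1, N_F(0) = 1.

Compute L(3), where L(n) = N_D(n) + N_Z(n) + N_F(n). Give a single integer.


Step 0: N_D=0, N_Z=1, N_F=1, L=2
Step 1: N_D=0, N_Z=0, N_F=2, L=2
Step 2: N_D=0, N_Z=0, N_F=2, L=2
Step 3: N_D=0, N_Z=0, N_F=2, L=2

Answer: 2


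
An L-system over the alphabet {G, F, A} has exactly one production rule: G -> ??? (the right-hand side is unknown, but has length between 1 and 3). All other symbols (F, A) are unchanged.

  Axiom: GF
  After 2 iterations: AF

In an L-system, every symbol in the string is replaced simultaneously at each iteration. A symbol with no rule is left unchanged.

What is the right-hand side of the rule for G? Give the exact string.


Answer: A

Derivation:
Trying G -> A:
  Step 0: GF
  Step 1: AF
  Step 2: AF
Matches the given result.


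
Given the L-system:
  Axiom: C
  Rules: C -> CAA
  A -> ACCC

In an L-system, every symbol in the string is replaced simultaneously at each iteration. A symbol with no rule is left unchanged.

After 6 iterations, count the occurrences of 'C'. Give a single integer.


Final string: CAAACCCACCCACCCCAACAACAAACCCCAACAACAAACCCCAACAACAACAAACCCACCCCAAACCCACCCCAAACCCACCCACCCCAACAACAACAAACCCACCCCAAACCCACCCCAAACCCACCCACCCCAACAACAACAAACCCACCCCAAACCCACCCCAAACCCACCCCAAACCCACCCACCCCAACAACAAACCCCAACAACAACAAACCCACCCACCCCAACAACAAACCCCAACAACAACAAACCCACCCACCCCAACAACAAACCCCAACAACAAACCCCAACAACAACAAACCCACCCCAAACCCACCCCAAACCCACCCCAAACCCACCCACCCCAACAACAAACCCCAACAACAACAAACCCACCCACCCCAACAACAAACCCCAACAACAACAAACCCACCCACCCCAACAACAAACCCCAACAACAAACCCCAACAACAACAAACCCACCCCAAACCCACCCCAAACCCACCCCAAACCCACCCACCCCAACAACAAACCCCAACAACAACAAACCCACCCACCCCAACAACAAACCCCAACAACAACAAACCCACCCACCCCAACAACAAACCCCAACAACAACAAACCCACCCACCCCAACAACAAACCCCAACAACAAACCCCAACAACAACAAACCCACCCCAAACCCACCCCAAACCCACCCACCCCAACAACAACAAACCCACCCCAAACCCACCCCAAACCCACCCCAAACCCACCCACCCCAACAACAAACCCCAACAACAAACCCCAACAACAACAAACCCACCCCAAACCCACCCCAAACCCACCCACCCCAACAACAACAAACCCACCCCAAACCCACCCCAAACCCACCCCAAACCCACCCACCCCAACAACAAACCCCAACAACAAACCCCAACAACAACAAACCCACCCCAAACCCACCCCAAACCCACCCACCCCAACAACAACAAACCCACCCCAAACCCACCCCAAACCCACCCACCCCAACAACAACAAACCCACCCCAAACCCACCCCAAACCCACCCCAAACCCACCCACCCCAACAACAAACCCCAACAACAACAAACCCACCCACCCCAACAACAAACCCCAACAACAACAAACCCACCCACCCCAACAACAAACCCCAACAACAACAAACCCACCCACCCCAACAACAAACCCCAACAACAAACCCCAACAACAACAAACCCACCCCAAACCCACCCCAAACCCACCCACCCCAACAACAACAAACCCACCCCAAACCCACCCCAAACCCACCCCAAACCCACCCACCCCAACAACAAACCCCAACAACAAACCCCAACAACAACAAACCCACCCCAAACCCACCCCAAACCCACCCACCCCAACAACAACAAACCCACCCCAAACCCACCCCAAACCCACCCCAAACCCACCCACCCCAACAACAAACCCCAACAACAAACCCCAACAACAACAAACCCACCCCAAACCCACCCCAAACCCACCCACCCCAACAACAACAAACCCACCCCAAACCCACCCCAAACCCACCC
Count of 'C': 847

Answer: 847


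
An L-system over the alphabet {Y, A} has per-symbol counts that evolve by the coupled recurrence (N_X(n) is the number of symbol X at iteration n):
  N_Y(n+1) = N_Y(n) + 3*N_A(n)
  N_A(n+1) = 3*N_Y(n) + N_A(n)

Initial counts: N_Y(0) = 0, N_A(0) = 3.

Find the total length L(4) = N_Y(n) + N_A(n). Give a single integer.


Answer: 768

Derivation:
Step 0: N_Y=0, N_A=3, L=3
Step 1: N_Y=9, N_A=3, L=12
Step 2: N_Y=18, N_A=30, L=48
Step 3: N_Y=108, N_A=84, L=192
Step 4: N_Y=360, N_A=408, L=768


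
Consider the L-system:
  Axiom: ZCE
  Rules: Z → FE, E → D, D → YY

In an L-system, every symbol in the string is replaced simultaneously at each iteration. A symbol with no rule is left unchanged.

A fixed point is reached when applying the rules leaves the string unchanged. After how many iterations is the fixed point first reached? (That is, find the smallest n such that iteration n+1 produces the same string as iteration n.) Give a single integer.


Answer: 3

Derivation:
Step 0: ZCE
Step 1: FECD
Step 2: FDCYY
Step 3: FYYCYY
Step 4: FYYCYY  (unchanged — fixed point at step 3)


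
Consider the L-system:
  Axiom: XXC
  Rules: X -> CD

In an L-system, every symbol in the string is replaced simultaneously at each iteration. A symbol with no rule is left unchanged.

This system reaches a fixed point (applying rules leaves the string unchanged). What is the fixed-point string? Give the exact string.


Answer: CDCDC

Derivation:
Step 0: XXC
Step 1: CDCDC
Step 2: CDCDC  (unchanged — fixed point at step 1)


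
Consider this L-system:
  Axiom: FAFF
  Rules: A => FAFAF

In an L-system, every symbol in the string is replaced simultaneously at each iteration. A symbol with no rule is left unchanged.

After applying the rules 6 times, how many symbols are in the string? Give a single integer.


Answer: 256

Derivation:
Step 0: length = 4
Step 1: length = 8
Step 2: length = 16
Step 3: length = 32
Step 4: length = 64
Step 5: length = 128
Step 6: length = 256


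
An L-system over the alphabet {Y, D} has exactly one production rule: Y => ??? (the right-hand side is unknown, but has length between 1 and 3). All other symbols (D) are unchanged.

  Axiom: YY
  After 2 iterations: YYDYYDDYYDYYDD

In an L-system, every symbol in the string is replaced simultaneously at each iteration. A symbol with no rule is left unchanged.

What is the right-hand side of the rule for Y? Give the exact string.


Answer: YYD

Derivation:
Trying Y => YYD:
  Step 0: YY
  Step 1: YYDYYD
  Step 2: YYDYYDDYYDYYDD
Matches the given result.


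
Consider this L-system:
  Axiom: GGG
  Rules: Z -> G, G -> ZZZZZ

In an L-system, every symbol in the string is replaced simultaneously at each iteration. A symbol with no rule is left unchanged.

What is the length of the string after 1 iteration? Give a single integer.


Step 0: length = 3
Step 1: length = 15

Answer: 15


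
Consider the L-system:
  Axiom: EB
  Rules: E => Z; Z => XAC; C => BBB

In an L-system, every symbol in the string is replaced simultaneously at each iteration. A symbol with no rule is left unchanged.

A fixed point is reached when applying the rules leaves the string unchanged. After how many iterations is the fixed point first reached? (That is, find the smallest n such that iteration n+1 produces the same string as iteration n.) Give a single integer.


Step 0: EB
Step 1: ZB
Step 2: XACB
Step 3: XABBBB
Step 4: XABBBB  (unchanged — fixed point at step 3)

Answer: 3


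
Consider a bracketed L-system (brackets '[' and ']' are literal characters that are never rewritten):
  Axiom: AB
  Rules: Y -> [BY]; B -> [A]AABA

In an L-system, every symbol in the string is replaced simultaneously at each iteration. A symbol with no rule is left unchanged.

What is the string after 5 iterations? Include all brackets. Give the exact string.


Answer: A[A]AA[A]AA[A]AA[A]AA[A]AABAAAAA

Derivation:
Step 0: AB
Step 1: A[A]AABA
Step 2: A[A]AA[A]AABAA
Step 3: A[A]AA[A]AA[A]AABAAA
Step 4: A[A]AA[A]AA[A]AA[A]AABAAAA
Step 5: A[A]AA[A]AA[A]AA[A]AA[A]AABAAAAA


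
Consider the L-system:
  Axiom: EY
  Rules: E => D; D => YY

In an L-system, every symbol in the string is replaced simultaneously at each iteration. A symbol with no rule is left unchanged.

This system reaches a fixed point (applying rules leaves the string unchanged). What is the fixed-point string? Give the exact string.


Step 0: EY
Step 1: DY
Step 2: YYY
Step 3: YYY  (unchanged — fixed point at step 2)

Answer: YYY


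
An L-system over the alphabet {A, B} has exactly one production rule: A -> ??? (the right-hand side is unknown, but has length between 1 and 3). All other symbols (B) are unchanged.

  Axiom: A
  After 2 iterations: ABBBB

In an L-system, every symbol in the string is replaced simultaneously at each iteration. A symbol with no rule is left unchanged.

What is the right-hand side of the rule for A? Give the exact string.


Trying A -> ABB:
  Step 0: A
  Step 1: ABB
  Step 2: ABBBB
Matches the given result.

Answer: ABB


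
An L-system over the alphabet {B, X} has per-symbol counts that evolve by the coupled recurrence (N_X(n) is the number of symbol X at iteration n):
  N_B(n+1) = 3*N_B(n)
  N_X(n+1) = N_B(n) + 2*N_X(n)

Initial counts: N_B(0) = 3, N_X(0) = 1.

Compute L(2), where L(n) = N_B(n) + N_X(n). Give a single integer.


Step 0: N_B=3, N_X=1, L=4
Step 1: N_B=9, N_X=5, L=14
Step 2: N_B=27, N_X=19, L=46

Answer: 46


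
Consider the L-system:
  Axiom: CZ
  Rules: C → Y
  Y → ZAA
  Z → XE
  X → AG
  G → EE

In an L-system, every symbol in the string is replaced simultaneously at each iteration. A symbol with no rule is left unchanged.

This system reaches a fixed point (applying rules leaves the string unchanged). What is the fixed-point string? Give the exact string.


Step 0: CZ
Step 1: YXE
Step 2: ZAAAGE
Step 3: XEAAAEEE
Step 4: AGEAAAEEE
Step 5: AEEEAAAEEE
Step 6: AEEEAAAEEE  (unchanged — fixed point at step 5)

Answer: AEEEAAAEEE


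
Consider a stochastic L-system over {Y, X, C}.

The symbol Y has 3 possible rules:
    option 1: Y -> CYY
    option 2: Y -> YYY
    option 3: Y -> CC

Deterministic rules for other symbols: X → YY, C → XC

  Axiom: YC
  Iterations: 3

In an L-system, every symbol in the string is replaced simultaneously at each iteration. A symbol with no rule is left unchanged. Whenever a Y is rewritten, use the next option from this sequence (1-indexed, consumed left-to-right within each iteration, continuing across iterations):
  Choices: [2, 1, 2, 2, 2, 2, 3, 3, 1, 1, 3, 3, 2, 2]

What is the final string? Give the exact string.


Step 0: YC
Step 1: YYYXC  (used choices [2])
Step 2: CYYYYYYYYYYXC  (used choices [1, 2, 2])
Step 3: XCYYYYYYCCCCCYYCYYCCCCYYYYYYYYXC  (used choices [2, 2, 3, 3, 1, 1, 3, 3, 2, 2])

Answer: XCYYYYYYCCCCCYYCYYCCCCYYYYYYYYXC


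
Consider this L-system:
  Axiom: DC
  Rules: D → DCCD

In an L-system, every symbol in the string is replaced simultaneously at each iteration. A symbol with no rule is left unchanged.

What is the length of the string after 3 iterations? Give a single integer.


Step 0: length = 2
Step 1: length = 5
Step 2: length = 11
Step 3: length = 23

Answer: 23


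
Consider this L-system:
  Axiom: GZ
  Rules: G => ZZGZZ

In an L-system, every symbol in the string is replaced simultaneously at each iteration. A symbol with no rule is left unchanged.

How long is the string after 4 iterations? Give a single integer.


Answer: 18

Derivation:
Step 0: length = 2
Step 1: length = 6
Step 2: length = 10
Step 3: length = 14
Step 4: length = 18


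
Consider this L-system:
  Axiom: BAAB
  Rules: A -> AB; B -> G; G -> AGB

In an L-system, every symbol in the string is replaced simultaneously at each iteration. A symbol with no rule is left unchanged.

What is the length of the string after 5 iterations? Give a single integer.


Step 0: length = 4
Step 1: length = 6
Step 2: length = 12
Step 3: length = 24
Step 4: length = 48
Step 5: length = 96

Answer: 96


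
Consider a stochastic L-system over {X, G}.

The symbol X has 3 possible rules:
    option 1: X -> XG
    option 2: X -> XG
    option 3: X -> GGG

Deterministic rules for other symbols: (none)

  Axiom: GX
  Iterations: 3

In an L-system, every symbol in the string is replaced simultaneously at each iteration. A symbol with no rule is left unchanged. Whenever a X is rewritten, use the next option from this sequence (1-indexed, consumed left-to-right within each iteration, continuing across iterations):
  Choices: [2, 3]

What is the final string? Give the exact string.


Answer: GGGGG

Derivation:
Step 0: GX
Step 1: GXG  (used choices [2])
Step 2: GGGGG  (used choices [3])
Step 3: GGGGG  (used choices [])
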